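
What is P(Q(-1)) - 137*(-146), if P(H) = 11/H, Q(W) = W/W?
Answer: 20013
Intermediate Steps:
Q(W) = 1
P(Q(-1)) - 137*(-146) = 11/1 - 137*(-146) = 11*1 + 20002 = 11 + 20002 = 20013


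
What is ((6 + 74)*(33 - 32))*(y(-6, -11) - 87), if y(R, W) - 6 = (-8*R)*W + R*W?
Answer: -43440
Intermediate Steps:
y(R, W) = 6 - 7*R*W (y(R, W) = 6 + ((-8*R)*W + R*W) = 6 + (-8*R*W + R*W) = 6 - 7*R*W)
((6 + 74)*(33 - 32))*(y(-6, -11) - 87) = ((6 + 74)*(33 - 32))*((6 - 7*(-6)*(-11)) - 87) = (80*1)*((6 - 462) - 87) = 80*(-456 - 87) = 80*(-543) = -43440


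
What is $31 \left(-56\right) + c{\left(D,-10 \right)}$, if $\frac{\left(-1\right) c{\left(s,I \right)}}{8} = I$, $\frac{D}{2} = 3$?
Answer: $-1656$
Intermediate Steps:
$D = 6$ ($D = 2 \cdot 3 = 6$)
$c{\left(s,I \right)} = - 8 I$
$31 \left(-56\right) + c{\left(D,-10 \right)} = 31 \left(-56\right) - -80 = -1736 + 80 = -1656$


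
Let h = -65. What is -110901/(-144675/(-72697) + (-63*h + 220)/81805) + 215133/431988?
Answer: -9496820828333755543/174938233861628 ≈ -54287.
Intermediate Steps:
-110901/(-144675/(-72697) + (-63*h + 220)/81805) + 215133/431988 = -110901/(-144675/(-72697) + (-63*(-65) + 220)/81805) + 215133/431988 = -110901/(-144675*(-1/72697) + (4095 + 220)*(1/81805)) + 215133*(1/431988) = -110901/(144675/72697 + 4315*(1/81805)) + 71711/143996 = -110901/(144675/72697 + 863/16361) + 71711/143996 = -110901/2429765186/1189395617 + 71711/143996 = -110901*1189395617/2429765186 + 71711/143996 = -131905163320917/2429765186 + 71711/143996 = -9496820828333755543/174938233861628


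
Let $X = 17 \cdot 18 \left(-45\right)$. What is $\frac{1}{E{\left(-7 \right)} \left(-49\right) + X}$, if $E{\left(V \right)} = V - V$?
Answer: $- \frac{1}{13770} \approx -7.2622 \cdot 10^{-5}$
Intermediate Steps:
$E{\left(V \right)} = 0$
$X = -13770$ ($X = 306 \left(-45\right) = -13770$)
$\frac{1}{E{\left(-7 \right)} \left(-49\right) + X} = \frac{1}{0 \left(-49\right) - 13770} = \frac{1}{0 - 13770} = \frac{1}{-13770} = - \frac{1}{13770}$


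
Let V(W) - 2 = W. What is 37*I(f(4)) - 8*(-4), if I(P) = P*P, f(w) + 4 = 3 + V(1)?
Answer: 180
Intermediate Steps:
V(W) = 2 + W
f(w) = 2 (f(w) = -4 + (3 + (2 + 1)) = -4 + (3 + 3) = -4 + 6 = 2)
I(P) = P**2
37*I(f(4)) - 8*(-4) = 37*2**2 - 8*(-4) = 37*4 + 32 = 148 + 32 = 180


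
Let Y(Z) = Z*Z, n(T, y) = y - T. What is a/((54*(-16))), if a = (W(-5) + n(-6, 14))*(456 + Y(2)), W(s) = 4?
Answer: -115/9 ≈ -12.778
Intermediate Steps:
Y(Z) = Z²
a = 11040 (a = (4 + (14 - 1*(-6)))*(456 + 2²) = (4 + (14 + 6))*(456 + 4) = (4 + 20)*460 = 24*460 = 11040)
a/((54*(-16))) = 11040/((54*(-16))) = 11040/(-864) = 11040*(-1/864) = -115/9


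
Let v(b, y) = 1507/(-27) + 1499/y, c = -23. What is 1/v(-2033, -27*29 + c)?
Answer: -21762/1255115 ≈ -0.017339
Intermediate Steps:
v(b, y) = -1507/27 + 1499/y (v(b, y) = 1507*(-1/27) + 1499/y = -1507/27 + 1499/y)
1/v(-2033, -27*29 + c) = 1/(-1507/27 + 1499/(-27*29 - 23)) = 1/(-1507/27 + 1499/(-783 - 23)) = 1/(-1507/27 + 1499/(-806)) = 1/(-1507/27 + 1499*(-1/806)) = 1/(-1507/27 - 1499/806) = 1/(-1255115/21762) = -21762/1255115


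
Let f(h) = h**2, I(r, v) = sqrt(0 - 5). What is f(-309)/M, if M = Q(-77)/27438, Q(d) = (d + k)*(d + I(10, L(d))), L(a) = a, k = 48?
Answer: 33620865201/28681 + 436634613*I*sqrt(5)/28681 ≈ 1.1722e+6 + 34042.0*I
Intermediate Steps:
I(r, v) = I*sqrt(5) (I(r, v) = sqrt(-5) = I*sqrt(5))
Q(d) = (48 + d)*(d + I*sqrt(5)) (Q(d) = (d + 48)*(d + I*sqrt(5)) = (48 + d)*(d + I*sqrt(5)))
M = 2233/27438 - 29*I*sqrt(5)/27438 (M = ((-77)**2 + 48*(-77) + 48*I*sqrt(5) + I*(-77)*sqrt(5))/27438 = (5929 - 3696 + 48*I*sqrt(5) - 77*I*sqrt(5))*(1/27438) = (2233 - 29*I*sqrt(5))*(1/27438) = 2233/27438 - 29*I*sqrt(5)/27438 ≈ 0.081383 - 0.0023634*I)
f(-309)/M = (-309)**2/(2233/27438 - 29*I*sqrt(5)/27438) = 95481/(2233/27438 - 29*I*sqrt(5)/27438)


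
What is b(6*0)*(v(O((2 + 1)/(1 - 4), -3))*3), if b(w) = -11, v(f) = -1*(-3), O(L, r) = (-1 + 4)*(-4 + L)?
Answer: -99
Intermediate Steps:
O(L, r) = -12 + 3*L (O(L, r) = 3*(-4 + L) = -12 + 3*L)
v(f) = 3
b(6*0)*(v(O((2 + 1)/(1 - 4), -3))*3) = -33*3 = -11*9 = -99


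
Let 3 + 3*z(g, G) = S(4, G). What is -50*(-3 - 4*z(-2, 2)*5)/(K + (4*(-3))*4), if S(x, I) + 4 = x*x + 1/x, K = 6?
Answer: -4850/63 ≈ -76.984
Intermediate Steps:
S(x, I) = -4 + 1/x + x**2 (S(x, I) = -4 + (x*x + 1/x) = -4 + (x**2 + 1/x) = -4 + (1/x + x**2) = -4 + 1/x + x**2)
z(g, G) = 37/12 (z(g, G) = -1 + (-4 + 1/4 + 4**2)/3 = -1 + (-4 + 1/4 + 16)/3 = -1 + (1/3)*(49/4) = -1 + 49/12 = 37/12)
-50*(-3 - 4*z(-2, 2)*5)/(K + (4*(-3))*4) = -50*(-3 - 4*37/12*5)/(6 + (4*(-3))*4) = -50*(-3 - 37/3*5)/(6 - 12*4) = -50*(-3 - 185/3)/(6 - 48) = -(-9700)/(3*(-42)) = -(-9700)*(-1)/(3*42) = -50*97/63 = -4850/63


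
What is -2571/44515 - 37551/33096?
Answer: -585557527/491089480 ≈ -1.1924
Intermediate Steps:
-2571/44515 - 37551/33096 = -2571*1/44515 - 37551*1/33096 = -2571/44515 - 12517/11032 = -585557527/491089480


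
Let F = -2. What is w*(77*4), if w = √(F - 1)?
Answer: 308*I*√3 ≈ 533.47*I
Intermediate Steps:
w = I*√3 (w = √(-2 - 1) = √(-3) = I*√3 ≈ 1.732*I)
w*(77*4) = (I*√3)*(77*4) = (I*√3)*308 = 308*I*√3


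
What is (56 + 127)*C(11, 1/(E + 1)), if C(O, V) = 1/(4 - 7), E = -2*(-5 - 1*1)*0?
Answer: -61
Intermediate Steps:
E = 0 (E = -2*(-5 - 1)*0 = -(-12)*0 = -2*0 = 0)
C(O, V) = -⅓ (C(O, V) = 1/(-3) = -⅓)
(56 + 127)*C(11, 1/(E + 1)) = (56 + 127)*(-⅓) = 183*(-⅓) = -61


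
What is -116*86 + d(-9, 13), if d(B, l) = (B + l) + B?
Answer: -9981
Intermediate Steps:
d(B, l) = l + 2*B
-116*86 + d(-9, 13) = -116*86 + (13 + 2*(-9)) = -9976 + (13 - 18) = -9976 - 5 = -9981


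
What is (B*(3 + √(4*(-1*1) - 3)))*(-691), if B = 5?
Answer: -10365 - 3455*I*√7 ≈ -10365.0 - 9141.1*I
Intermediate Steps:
(B*(3 + √(4*(-1*1) - 3)))*(-691) = (5*(3 + √(4*(-1*1) - 3)))*(-691) = (5*(3 + √(4*(-1) - 3)))*(-691) = (5*(3 + √(-4 - 3)))*(-691) = (5*(3 + √(-7)))*(-691) = (5*(3 + I*√7))*(-691) = (15 + 5*I*√7)*(-691) = -10365 - 3455*I*√7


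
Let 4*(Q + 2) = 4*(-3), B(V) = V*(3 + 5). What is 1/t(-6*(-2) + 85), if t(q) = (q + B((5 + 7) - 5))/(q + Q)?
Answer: 92/153 ≈ 0.60131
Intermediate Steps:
B(V) = 8*V (B(V) = V*8 = 8*V)
Q = -5 (Q = -2 + (4*(-3))/4 = -2 + (¼)*(-12) = -2 - 3 = -5)
t(q) = (56 + q)/(-5 + q) (t(q) = (q + 8*((5 + 7) - 5))/(q - 5) = (q + 8*(12 - 5))/(-5 + q) = (q + 8*7)/(-5 + q) = (q + 56)/(-5 + q) = (56 + q)/(-5 + q))
1/t(-6*(-2) + 85) = 1/((56 + (-6*(-2) + 85))/(-5 + (-6*(-2) + 85))) = 1/((56 + (12 + 85))/(-5 + (12 + 85))) = 1/((56 + 97)/(-5 + 97)) = 1/(153/92) = 92/153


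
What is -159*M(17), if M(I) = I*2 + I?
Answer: -8109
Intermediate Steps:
M(I) = 3*I (M(I) = 2*I + I = 3*I)
-159*M(17) = -477*17 = -159*51 = -8109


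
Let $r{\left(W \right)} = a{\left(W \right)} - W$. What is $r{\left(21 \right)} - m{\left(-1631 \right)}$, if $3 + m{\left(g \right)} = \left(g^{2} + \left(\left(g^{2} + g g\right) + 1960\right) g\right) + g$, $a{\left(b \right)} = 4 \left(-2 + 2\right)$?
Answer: $8677983394$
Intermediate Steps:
$a{\left(b \right)} = 0$ ($a{\left(b \right)} = 4 \cdot 0 = 0$)
$r{\left(W \right)} = - W$ ($r{\left(W \right)} = 0 - W = - W$)
$m{\left(g \right)} = -3 + g + g^{2} + g \left(1960 + 2 g^{2}\right)$ ($m{\left(g \right)} = -3 + \left(\left(g^{2} + \left(\left(g^{2} + g g\right) + 1960\right) g\right) + g\right) = -3 + \left(\left(g^{2} + \left(\left(g^{2} + g^{2}\right) + 1960\right) g\right) + g\right) = -3 + \left(\left(g^{2} + \left(2 g^{2} + 1960\right) g\right) + g\right) = -3 + \left(\left(g^{2} + \left(1960 + 2 g^{2}\right) g\right) + g\right) = -3 + \left(\left(g^{2} + g \left(1960 + 2 g^{2}\right)\right) + g\right) = -3 + \left(g + g^{2} + g \left(1960 + 2 g^{2}\right)\right) = -3 + g + g^{2} + g \left(1960 + 2 g^{2}\right)$)
$r{\left(21 \right)} - m{\left(-1631 \right)} = \left(-1\right) 21 - \left(-3 + \left(-1631\right)^{2} + 2 \left(-1631\right)^{3} + 1961 \left(-1631\right)\right) = -21 - \left(-3 + 2660161 + 2 \left(-4338722591\right) - 3198391\right) = -21 - \left(-3 + 2660161 - 8677445182 - 3198391\right) = -21 - -8677983415 = -21 + 8677983415 = 8677983394$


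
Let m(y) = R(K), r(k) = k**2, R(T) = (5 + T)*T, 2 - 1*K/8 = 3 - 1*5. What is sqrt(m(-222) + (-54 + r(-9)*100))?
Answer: sqrt(9230) ≈ 96.073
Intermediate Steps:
K = 32 (K = 16 - 8*(3 - 1*5) = 16 - 8*(3 - 5) = 16 - 8*(-2) = 16 + 16 = 32)
R(T) = T*(5 + T)
m(y) = 1184 (m(y) = 32*(5 + 32) = 32*37 = 1184)
sqrt(m(-222) + (-54 + r(-9)*100)) = sqrt(1184 + (-54 + (-9)**2*100)) = sqrt(1184 + (-54 + 81*100)) = sqrt(1184 + (-54 + 8100)) = sqrt(1184 + 8046) = sqrt(9230)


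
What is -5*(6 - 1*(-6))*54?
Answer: -3240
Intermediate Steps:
-5*(6 - 1*(-6))*54 = -5*(6 + 6)*54 = -5*12*54 = -60*54 = -3240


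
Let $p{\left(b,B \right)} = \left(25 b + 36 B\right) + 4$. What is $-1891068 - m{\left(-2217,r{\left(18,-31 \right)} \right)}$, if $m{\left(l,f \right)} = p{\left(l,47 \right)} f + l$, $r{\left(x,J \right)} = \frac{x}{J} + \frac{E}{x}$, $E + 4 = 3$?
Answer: $- \frac{1073052653}{558} \approx -1.923 \cdot 10^{6}$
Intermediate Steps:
$E = -1$ ($E = -4 + 3 = -1$)
$p{\left(b,B \right)} = 4 + 25 b + 36 B$
$r{\left(x,J \right)} = - \frac{1}{x} + \frac{x}{J}$ ($r{\left(x,J \right)} = \frac{x}{J} - \frac{1}{x} = - \frac{1}{x} + \frac{x}{J}$)
$m{\left(l,f \right)} = l + f \left(1696 + 25 l\right)$ ($m{\left(l,f \right)} = \left(4 + 25 l + 36 \cdot 47\right) f + l = \left(4 + 25 l + 1692\right) f + l = \left(1696 + 25 l\right) f + l = f \left(1696 + 25 l\right) + l = l + f \left(1696 + 25 l\right)$)
$-1891068 - m{\left(-2217,r{\left(18,-31 \right)} \right)} = -1891068 - \left(-2217 + \left(- \frac{1}{18} + \frac{18}{-31}\right) \left(1696 + 25 \left(-2217\right)\right)\right) = -1891068 - \left(-2217 + \left(\left(-1\right) \frac{1}{18} + 18 \left(- \frac{1}{31}\right)\right) \left(1696 - 55425\right)\right) = -1891068 - \left(-2217 + \left(- \frac{1}{18} - \frac{18}{31}\right) \left(-53729\right)\right) = -1891068 - \left(-2217 - - \frac{19073795}{558}\right) = -1891068 - \left(-2217 + \frac{19073795}{558}\right) = -1891068 - \frac{17836709}{558} = - \frac{1073052653}{558}$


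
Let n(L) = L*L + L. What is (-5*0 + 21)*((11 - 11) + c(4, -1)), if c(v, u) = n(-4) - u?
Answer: 273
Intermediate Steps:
n(L) = L + L² (n(L) = L² + L = L + L²)
c(v, u) = 12 - u (c(v, u) = -4*(1 - 4) - u = -4*(-3) - u = 12 - u)
(-5*0 + 21)*((11 - 11) + c(4, -1)) = (-5*0 + 21)*((11 - 11) + (12 - 1*(-1))) = (0 + 21)*(0 + (12 + 1)) = 21*(0 + 13) = 21*13 = 273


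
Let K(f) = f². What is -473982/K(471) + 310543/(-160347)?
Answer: -5366398571/1317464401 ≈ -4.0733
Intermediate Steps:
-473982/K(471) + 310543/(-160347) = -473982/(471²) + 310543/(-160347) = -473982/221841 + 310543*(-1/160347) = -473982*1/221841 - 310543/160347 = -157994/73947 - 310543/160347 = -5366398571/1317464401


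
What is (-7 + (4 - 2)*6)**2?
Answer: 25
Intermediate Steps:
(-7 + (4 - 2)*6)**2 = (-7 + 2*6)**2 = (-7 + 12)**2 = 5**2 = 25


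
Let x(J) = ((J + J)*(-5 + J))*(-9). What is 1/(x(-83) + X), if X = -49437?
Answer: -1/180909 ≈ -5.5276e-6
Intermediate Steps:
x(J) = -18*J*(-5 + J) (x(J) = ((2*J)*(-5 + J))*(-9) = (2*J*(-5 + J))*(-9) = -18*J*(-5 + J))
1/(x(-83) + X) = 1/(18*(-83)*(5 - 1*(-83)) - 49437) = 1/(18*(-83)*(5 + 83) - 49437) = 1/(18*(-83)*88 - 49437) = 1/(-131472 - 49437) = 1/(-180909) = -1/180909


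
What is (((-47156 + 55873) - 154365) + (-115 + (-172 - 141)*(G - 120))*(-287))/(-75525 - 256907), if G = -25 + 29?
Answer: 10533039/332432 ≈ 31.685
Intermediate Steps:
G = 4
(((-47156 + 55873) - 154365) + (-115 + (-172 - 141)*(G - 120))*(-287))/(-75525 - 256907) = (((-47156 + 55873) - 154365) + (-115 + (-172 - 141)*(4 - 120))*(-287))/(-75525 - 256907) = ((8717 - 154365) + (-115 - 313*(-116))*(-287))/(-332432) = (-145648 + (-115 + 36308)*(-287))*(-1/332432) = (-145648 + 36193*(-287))*(-1/332432) = (-145648 - 10387391)*(-1/332432) = -10533039*(-1/332432) = 10533039/332432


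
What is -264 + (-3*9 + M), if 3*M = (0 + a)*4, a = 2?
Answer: -865/3 ≈ -288.33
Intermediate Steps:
M = 8/3 (M = ((0 + 2)*4)/3 = (2*4)/3 = (⅓)*8 = 8/3 ≈ 2.6667)
-264 + (-3*9 + M) = -264 + (-3*9 + 8/3) = -264 + (-27 + 8/3) = -264 - 73/3 = -865/3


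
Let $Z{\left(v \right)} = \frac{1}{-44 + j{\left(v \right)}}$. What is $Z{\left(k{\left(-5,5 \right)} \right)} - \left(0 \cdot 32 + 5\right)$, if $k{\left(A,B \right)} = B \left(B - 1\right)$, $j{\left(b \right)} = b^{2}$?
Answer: $- \frac{1779}{356} \approx -4.9972$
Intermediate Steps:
$k{\left(A,B \right)} = B \left(-1 + B\right)$
$Z{\left(v \right)} = \frac{1}{-44 + v^{2}}$
$Z{\left(k{\left(-5,5 \right)} \right)} - \left(0 \cdot 32 + 5\right) = \frac{1}{-44 + \left(5 \left(-1 + 5\right)\right)^{2}} - \left(0 \cdot 32 + 5\right) = \frac{1}{-44 + \left(5 \cdot 4\right)^{2}} - \left(0 + 5\right) = \frac{1}{-44 + 20^{2}} - 5 = \frac{1}{-44 + 400} - 5 = \frac{1}{356} - 5 = - \frac{1779}{356}$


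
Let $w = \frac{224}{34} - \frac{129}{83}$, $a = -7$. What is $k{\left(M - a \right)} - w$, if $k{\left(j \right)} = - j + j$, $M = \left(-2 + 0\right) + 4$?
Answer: $- \frac{7103}{1411} \approx -5.034$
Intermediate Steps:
$M = 2$ ($M = -2 + 4 = 2$)
$w = \frac{7103}{1411}$ ($w = 224 \cdot \frac{1}{34} - \frac{129}{83} = \frac{112}{17} - \frac{129}{83} = \frac{7103}{1411} \approx 5.034$)
$k{\left(j \right)} = 0$
$k{\left(M - a \right)} - w = 0 - \frac{7103}{1411} = - \frac{7103}{1411}$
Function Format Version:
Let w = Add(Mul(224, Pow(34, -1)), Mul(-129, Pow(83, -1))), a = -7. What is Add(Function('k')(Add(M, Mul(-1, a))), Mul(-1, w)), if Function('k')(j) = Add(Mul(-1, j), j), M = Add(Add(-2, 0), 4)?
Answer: Rational(-7103, 1411) ≈ -5.0340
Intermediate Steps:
M = 2 (M = Add(-2, 4) = 2)
w = Rational(7103, 1411) (w = Add(Mul(224, Rational(1, 34)), Mul(-129, Rational(1, 83))) = Add(Rational(112, 17), Rational(-129, 83)) = Rational(7103, 1411) ≈ 5.0340)
Function('k')(j) = 0
Add(Function('k')(Add(M, Mul(-1, a))), Mul(-1, w)) = Add(0, Mul(-1, Rational(7103, 1411))) = Add(0, Rational(-7103, 1411)) = Rational(-7103, 1411)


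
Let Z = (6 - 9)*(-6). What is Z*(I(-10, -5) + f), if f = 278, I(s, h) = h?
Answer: 4914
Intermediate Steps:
Z = 18 (Z = -3*(-6) = 18)
Z*(I(-10, -5) + f) = 18*(-5 + 278) = 18*273 = 4914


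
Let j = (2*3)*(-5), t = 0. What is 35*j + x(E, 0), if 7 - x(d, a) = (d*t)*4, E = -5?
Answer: -1043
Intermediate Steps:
x(d, a) = 7 (x(d, a) = 7 - d*0*4 = 7 - 0*4 = 7 - 1*0 = 7 + 0 = 7)
j = -30 (j = 6*(-5) = -30)
35*j + x(E, 0) = 35*(-30) + 7 = -1050 + 7 = -1043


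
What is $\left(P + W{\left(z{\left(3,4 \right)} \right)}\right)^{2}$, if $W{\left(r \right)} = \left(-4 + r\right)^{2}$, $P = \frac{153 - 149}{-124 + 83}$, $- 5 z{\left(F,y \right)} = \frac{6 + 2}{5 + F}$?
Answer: $\frac{323316361}{1050625} \approx 307.74$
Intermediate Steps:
$z{\left(F,y \right)} = - \frac{8}{5 \left(5 + F\right)}$ ($z{\left(F,y \right)} = - \frac{\left(6 + 2\right) \frac{1}{5 + F}}{5} = - \frac{8 \frac{1}{5 + F}}{5} = - \frac{8}{5 \left(5 + F\right)}$)
$P = - \frac{4}{41}$ ($P = \frac{4}{-41} = 4 \left(- \frac{1}{41}\right) = - \frac{4}{41} \approx -0.097561$)
$\left(P + W{\left(z{\left(3,4 \right)} \right)}\right)^{2} = \left(- \frac{4}{41} + \left(-4 - \frac{8}{25 + 5 \cdot 3}\right)^{2}\right)^{2} = \left(- \frac{4}{41} + \left(-4 - \frac{8}{25 + 15}\right)^{2}\right)^{2} = \left(- \frac{4}{41} + \left(-4 - \frac{8}{40}\right)^{2}\right)^{2} = \left(- \frac{4}{41} + \left(-4 - \frac{1}{5}\right)^{2}\right)^{2} = \left(- \frac{4}{41} + \left(- \frac{21}{5}\right)^{2}\right)^{2} = \left(- \frac{4}{41} + \frac{441}{25}\right)^{2} = \left(\frac{17981}{1025}\right)^{2} = \frac{323316361}{1050625}$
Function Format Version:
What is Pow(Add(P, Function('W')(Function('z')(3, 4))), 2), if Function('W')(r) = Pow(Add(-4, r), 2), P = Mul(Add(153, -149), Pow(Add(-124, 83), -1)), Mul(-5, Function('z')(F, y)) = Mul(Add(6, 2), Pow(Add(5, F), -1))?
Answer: Rational(323316361, 1050625) ≈ 307.74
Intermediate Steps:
Function('z')(F, y) = Mul(Rational(-8, 5), Pow(Add(5, F), -1)) (Function('z')(F, y) = Mul(Rational(-1, 5), Mul(Add(6, 2), Pow(Add(5, F), -1))) = Mul(Rational(-1, 5), Mul(8, Pow(Add(5, F), -1))) = Mul(Rational(-8, 5), Pow(Add(5, F), -1)))
P = Rational(-4, 41) (P = Mul(4, Pow(-41, -1)) = Mul(4, Rational(-1, 41)) = Rational(-4, 41) ≈ -0.097561)
Pow(Add(P, Function('W')(Function('z')(3, 4))), 2) = Pow(Add(Rational(-4, 41), Pow(Add(-4, Mul(-8, Pow(Add(25, Mul(5, 3)), -1))), 2)), 2) = Pow(Add(Rational(-4, 41), Pow(Add(-4, Mul(-8, Pow(Add(25, 15), -1))), 2)), 2) = Pow(Add(Rational(-4, 41), Pow(Add(-4, Mul(-8, Pow(40, -1))), 2)), 2) = Pow(Add(Rational(-4, 41), Pow(Add(-4, Mul(-8, Rational(1, 40))), 2)), 2) = Pow(Add(Rational(-4, 41), Pow(Add(-4, Rational(-1, 5)), 2)), 2) = Pow(Add(Rational(-4, 41), Pow(Rational(-21, 5), 2)), 2) = Pow(Add(Rational(-4, 41), Rational(441, 25)), 2) = Pow(Rational(17981, 1025), 2) = Rational(323316361, 1050625)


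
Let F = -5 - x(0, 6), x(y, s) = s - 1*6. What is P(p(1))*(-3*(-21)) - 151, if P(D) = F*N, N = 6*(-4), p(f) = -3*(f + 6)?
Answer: 7409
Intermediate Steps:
p(f) = -18 - 3*f (p(f) = -3*(6 + f) = -18 - 3*f)
x(y, s) = -6 + s (x(y, s) = s - 6 = -6 + s)
N = -24
F = -5 (F = -5 - (-6 + 6) = -5 - 1*0 = -5 + 0 = -5)
P(D) = 120 (P(D) = -5*(-24) = 120)
P(p(1))*(-3*(-21)) - 151 = 120*(-3*(-21)) - 151 = 120*63 - 151 = 7560 - 151 = 7409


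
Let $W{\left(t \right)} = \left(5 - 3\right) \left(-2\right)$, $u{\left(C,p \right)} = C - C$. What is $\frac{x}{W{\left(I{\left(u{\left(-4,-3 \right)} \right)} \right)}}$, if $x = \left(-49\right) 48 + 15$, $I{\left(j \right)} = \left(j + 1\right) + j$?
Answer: $\frac{2337}{4} \approx 584.25$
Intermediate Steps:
$u{\left(C,p \right)} = 0$
$I{\left(j \right)} = 1 + 2 j$ ($I{\left(j \right)} = \left(1 + j\right) + j = 1 + 2 j$)
$W{\left(t \right)} = -4$ ($W{\left(t \right)} = 2 \left(-2\right) = -4$)
$x = -2337$ ($x = -2352 + 15 = -2337$)
$\frac{x}{W{\left(I{\left(u{\left(-4,-3 \right)} \right)} \right)}} = - \frac{2337}{-4} = \left(-2337\right) \left(- \frac{1}{4}\right) = \frac{2337}{4}$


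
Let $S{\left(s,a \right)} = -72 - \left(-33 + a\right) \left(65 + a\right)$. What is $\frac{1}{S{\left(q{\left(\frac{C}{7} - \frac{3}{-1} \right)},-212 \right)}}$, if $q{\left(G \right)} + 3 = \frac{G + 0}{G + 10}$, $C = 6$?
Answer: $- \frac{1}{36087} \approx -2.7711 \cdot 10^{-5}$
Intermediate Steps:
$q{\left(G \right)} = -3 + \frac{G}{10 + G}$ ($q{\left(G \right)} = -3 + \frac{G + 0}{G + 10} = -3 + \frac{G}{10 + G}$)
$S{\left(s,a \right)} = -72 - \left(-33 + a\right) \left(65 + a\right)$
$\frac{1}{S{\left(q{\left(\frac{C}{7} - \frac{3}{-1} \right)},-212 \right)}} = \frac{1}{2073 - \left(-212\right)^{2} - -6784} = \frac{1}{2073 - 44944 + 6784} = \frac{1}{-36087} = - \frac{1}{36087}$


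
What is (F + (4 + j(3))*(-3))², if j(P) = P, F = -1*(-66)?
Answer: 2025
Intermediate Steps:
F = 66
(F + (4 + j(3))*(-3))² = (66 + (4 + 3)*(-3))² = (66 + 7*(-3))² = (66 - 21)² = 45² = 2025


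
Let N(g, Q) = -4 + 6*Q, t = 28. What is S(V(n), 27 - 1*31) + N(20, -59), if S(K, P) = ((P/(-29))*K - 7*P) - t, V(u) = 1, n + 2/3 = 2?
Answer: -10378/29 ≈ -357.86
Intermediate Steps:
n = 4/3 (n = -⅔ + 2 = 4/3 ≈ 1.3333)
S(K, P) = -28 - 7*P - K*P/29 (S(K, P) = ((P/(-29))*K - 7*P) - 1*28 = ((P*(-1/29))*K - 7*P) - 28 = ((-P/29)*K - 7*P) - 28 = (-K*P/29 - 7*P) - 28 = (-7*P - K*P/29) - 28 = -28 - 7*P - K*P/29)
S(V(n), 27 - 1*31) + N(20, -59) = (-28 - 7*(27 - 1*31) - 1/29*1*(27 - 1*31)) + (-4 + 6*(-59)) = (-28 - 7*(27 - 31) - 1/29*1*(27 - 31)) + (-4 - 354) = (-28 - 7*(-4) - 1/29*1*(-4)) - 358 = (-28 + 28 + 4/29) - 358 = 4/29 - 358 = -10378/29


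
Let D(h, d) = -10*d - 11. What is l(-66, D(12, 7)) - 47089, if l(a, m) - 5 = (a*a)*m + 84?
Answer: -399836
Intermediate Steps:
D(h, d) = -11 - 10*d
l(a, m) = 89 + m*a² (l(a, m) = 5 + ((a*a)*m + 84) = 5 + (a²*m + 84) = 5 + (m*a² + 84) = 5 + (84 + m*a²) = 89 + m*a²)
l(-66, D(12, 7)) - 47089 = (89 + (-11 - 10*7)*(-66)²) - 47089 = (89 + (-11 - 70)*4356) - 47089 = (89 - 81*4356) - 47089 = (89 - 352836) - 47089 = -352747 - 47089 = -399836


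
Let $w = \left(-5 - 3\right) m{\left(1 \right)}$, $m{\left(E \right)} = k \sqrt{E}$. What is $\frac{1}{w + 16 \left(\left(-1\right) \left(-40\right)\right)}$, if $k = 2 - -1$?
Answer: $\frac{1}{616} \approx 0.0016234$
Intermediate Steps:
$k = 3$ ($k = 2 + 1 = 3$)
$m{\left(E \right)} = 3 \sqrt{E}$
$w = -24$ ($w = \left(-5 - 3\right) 3 \sqrt{1} = - 8 \cdot 3 \cdot 1 = \left(-8\right) 3 = -24$)
$\frac{1}{w + 16 \left(\left(-1\right) \left(-40\right)\right)} = \frac{1}{-24 + 16 \left(\left(-1\right) \left(-40\right)\right)} = \frac{1}{-24 + 16 \cdot 40} = \frac{1}{-24 + 640} = \frac{1}{616}$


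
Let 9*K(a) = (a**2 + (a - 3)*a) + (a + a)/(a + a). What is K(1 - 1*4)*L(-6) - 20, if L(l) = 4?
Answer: -68/9 ≈ -7.5556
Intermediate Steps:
K(a) = 1/9 + a**2/9 + a*(-3 + a)/9 (K(a) = ((a**2 + (a - 3)*a) + (a + a)/(a + a))/9 = ((a**2 + (-3 + a)*a) + (2*a)/((2*a)))/9 = ((a**2 + a*(-3 + a)) + (2*a)*(1/(2*a)))/9 = ((a**2 + a*(-3 + a)) + 1)/9 = (1 + a**2 + a*(-3 + a))/9 = 1/9 + a**2/9 + a*(-3 + a)/9)
K(1 - 1*4)*L(-6) - 20 = (1/9 - (1 - 1*4)/3 + 2*(1 - 1*4)**2/9)*4 - 20 = (1/9 - (1 - 4)/3 + 2*(1 - 4)**2/9)*4 - 20 = (1/9 - 1/3*(-3) + (2/9)*(-3)**2)*4 - 20 = (1/9 + 1 + (2/9)*9)*4 - 20 = (1/9 + 1 + 2)*4 - 20 = (28/9)*4 - 20 = 112/9 - 20 = -68/9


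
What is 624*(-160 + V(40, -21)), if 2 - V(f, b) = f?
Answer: -123552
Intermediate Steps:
V(f, b) = 2 - f
624*(-160 + V(40, -21)) = 624*(-160 + (2 - 1*40)) = 624*(-160 + (2 - 40)) = 624*(-160 - 38) = 624*(-198) = -123552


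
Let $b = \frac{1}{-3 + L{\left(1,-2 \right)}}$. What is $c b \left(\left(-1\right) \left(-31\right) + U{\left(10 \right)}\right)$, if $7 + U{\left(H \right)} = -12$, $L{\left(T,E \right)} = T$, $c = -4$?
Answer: $24$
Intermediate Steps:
$U{\left(H \right)} = -19$ ($U{\left(H \right)} = -7 - 12 = -19$)
$b = - \frac{1}{2}$ ($b = \frac{1}{-3 + 1} = \frac{1}{-2} = - \frac{1}{2} \approx -0.5$)
$c b \left(\left(-1\right) \left(-31\right) + U{\left(10 \right)}\right) = \left(-4\right) \left(- \frac{1}{2}\right) \left(\left(-1\right) \left(-31\right) - 19\right) = 2 \left(31 - 19\right) = 2 \cdot 12 = 24$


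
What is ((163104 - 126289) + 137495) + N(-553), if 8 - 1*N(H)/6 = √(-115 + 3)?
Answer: 174358 - 24*I*√7 ≈ 1.7436e+5 - 63.498*I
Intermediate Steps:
N(H) = 48 - 24*I*√7 (N(H) = 48 - 6*√(-115 + 3) = 48 - 24*I*√7)
((163104 - 126289) + 137495) + N(-553) = ((163104 - 126289) + 137495) + (48 - 24*I*√7) = (36815 + 137495) + (48 - 24*I*√7) = 174310 + (48 - 24*I*√7) = 174358 - 24*I*√7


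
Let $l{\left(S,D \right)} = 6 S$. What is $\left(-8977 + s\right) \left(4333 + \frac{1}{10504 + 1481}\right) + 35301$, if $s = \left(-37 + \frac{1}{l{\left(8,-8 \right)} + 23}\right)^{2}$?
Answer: $- \frac{663264745949067}{20138795} \approx -3.2935 \cdot 10^{7}$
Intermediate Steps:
$s = \frac{6895876}{5041}$ ($s = \left(-37 + \frac{1}{6 \cdot 8 + 23}\right)^{2} = \left(-37 + \frac{1}{48 + 23}\right)^{2} = \left(-37 + \frac{1}{71}\right)^{2} = \left(- \frac{2626}{71}\right)^{2} = \frac{6895876}{5041} \approx 1368.0$)
$\left(-8977 + s\right) \left(4333 + \frac{1}{10504 + 1481}\right) + 35301 = \left(-8977 + \frac{6895876}{5041}\right) \left(4333 + \frac{1}{10504 + 1481}\right) + 35301 = - \frac{38357181 \left(4333 + \frac{1}{11985}\right)}{5041} + 35301 = \left(- \frac{38357181}{5041}\right) \frac{51931006}{11985} + 35301 = - \frac{663975665551362}{20138795} + 35301 = - \frac{663264745949067}{20138795}$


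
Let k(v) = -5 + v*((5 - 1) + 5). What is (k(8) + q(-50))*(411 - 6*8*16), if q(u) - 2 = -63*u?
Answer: -1149183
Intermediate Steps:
q(u) = 2 - 63*u
k(v) = -5 + 9*v (k(v) = -5 + v*(4 + 5) = -5 + v*9 = -5 + 9*v)
(k(8) + q(-50))*(411 - 6*8*16) = ((-5 + 9*8) + (2 - 63*(-50)))*(411 - 6*8*16) = ((-5 + 72) + (2 + 3150))*(411 - 48*16) = (67 + 3152)*(411 - 768) = 3219*(-357) = -1149183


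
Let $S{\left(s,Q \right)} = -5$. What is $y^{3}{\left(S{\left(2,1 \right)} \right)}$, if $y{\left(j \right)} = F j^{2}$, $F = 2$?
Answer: $125000$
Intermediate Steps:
$y{\left(j \right)} = 2 j^{2}$
$y^{3}{\left(S{\left(2,1 \right)} \right)} = \left(2 \left(-5\right)^{2}\right)^{3} = \left(2 \cdot 25\right)^{3} = 50^{3} = 125000$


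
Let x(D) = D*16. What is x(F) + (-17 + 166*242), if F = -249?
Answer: 36171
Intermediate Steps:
x(D) = 16*D
x(F) + (-17 + 166*242) = 16*(-249) + (-17 + 166*242) = -3984 + (-17 + 40172) = -3984 + 40155 = 36171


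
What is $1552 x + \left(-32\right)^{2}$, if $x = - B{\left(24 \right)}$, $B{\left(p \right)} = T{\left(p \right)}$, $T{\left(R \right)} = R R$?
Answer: $-892928$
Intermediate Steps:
$T{\left(R \right)} = R^{2}$
$B{\left(p \right)} = p^{2}$
$x = -576$ ($x = - 24^{2} = \left(-1\right) 576 = -576$)
$1552 x + \left(-32\right)^{2} = 1552 \left(-576\right) + \left(-32\right)^{2} = -893952 + 1024 = -892928$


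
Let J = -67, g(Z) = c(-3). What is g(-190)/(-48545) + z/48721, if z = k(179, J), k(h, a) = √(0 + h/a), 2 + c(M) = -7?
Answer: 9/48545 + I*√11993/3264307 ≈ 0.00018539 + 3.3549e-5*I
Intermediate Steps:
c(M) = -9 (c(M) = -2 - 7 = -9)
g(Z) = -9
k(h, a) = √(h/a)
z = I*√11993/67 (z = √(179/(-67)) = √(179*(-1/67)) = √(-179/67) = I*√11993/67 ≈ 1.6345*I)
g(-190)/(-48545) + z/48721 = -9/(-48545) + (I*√11993/67)/48721 = -9*(-1/48545) + (I*√11993/67)*(1/48721) = 9/48545 + I*√11993/3264307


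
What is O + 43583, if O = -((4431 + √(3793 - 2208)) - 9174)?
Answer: 48326 - √1585 ≈ 48286.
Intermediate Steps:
O = 4743 - √1585 (O = -((4431 + √1585) - 9174) = -(-4743 + √1585) = 4743 - √1585 ≈ 4703.2)
O + 43583 = (4743 - √1585) + 43583 = 48326 - √1585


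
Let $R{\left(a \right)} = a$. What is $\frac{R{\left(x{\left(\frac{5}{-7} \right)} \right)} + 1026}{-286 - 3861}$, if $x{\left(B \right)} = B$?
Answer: $- \frac{7177}{29029} \approx -0.24724$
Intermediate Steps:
$\frac{R{\left(x{\left(\frac{5}{-7} \right)} \right)} + 1026}{-286 - 3861} = \frac{\frac{5}{-7} + 1026}{-286 - 3861} = \frac{5 \left(- \frac{1}{7}\right) + 1026}{-4147} = \left(- \frac{5}{7} + 1026\right) \left(- \frac{1}{4147}\right) = \frac{7177}{7} \left(- \frac{1}{4147}\right) = - \frac{7177}{29029}$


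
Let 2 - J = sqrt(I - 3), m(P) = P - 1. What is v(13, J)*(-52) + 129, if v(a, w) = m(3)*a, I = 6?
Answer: -1223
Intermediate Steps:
m(P) = -1 + P
J = 2 - sqrt(3) (J = 2 - sqrt(6 - 3) = 2 - sqrt(3) ≈ 0.26795)
v(a, w) = 2*a (v(a, w) = (-1 + 3)*a = 2*a)
v(13, J)*(-52) + 129 = (2*13)*(-52) + 129 = 26*(-52) + 129 = -1352 + 129 = -1223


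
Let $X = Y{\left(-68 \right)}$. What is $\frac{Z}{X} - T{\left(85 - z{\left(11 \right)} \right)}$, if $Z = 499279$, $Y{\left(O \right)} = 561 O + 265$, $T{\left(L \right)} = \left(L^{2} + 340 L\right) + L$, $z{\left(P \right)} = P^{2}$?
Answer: $\frac{415456061}{37883} \approx 10967.0$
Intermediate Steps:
$T{\left(L \right)} = L^{2} + 341 L$
$Y{\left(O \right)} = 265 + 561 O$
$X = -37883$ ($X = 265 + 561 \left(-68\right) = 265 - 38148 = -37883$)
$\frac{Z}{X} - T{\left(85 - z{\left(11 \right)} \right)} = \frac{499279}{-37883} - \left(85 - 11^{2}\right) \left(341 + \left(85 - 11^{2}\right)\right) = 499279 \left(- \frac{1}{37883}\right) - \left(85 - 121\right) \left(341 + \left(85 - 121\right)\right) = - \frac{499279}{37883} - \left(85 - 121\right) \left(341 + \left(85 - 121\right)\right) = - \frac{499279}{37883} - - 36 \left(341 - 36\right) = - \frac{499279}{37883} - \left(-36\right) 305 = - \frac{499279}{37883} - -10980 = - \frac{499279}{37883} + 10980 = \frac{415456061}{37883}$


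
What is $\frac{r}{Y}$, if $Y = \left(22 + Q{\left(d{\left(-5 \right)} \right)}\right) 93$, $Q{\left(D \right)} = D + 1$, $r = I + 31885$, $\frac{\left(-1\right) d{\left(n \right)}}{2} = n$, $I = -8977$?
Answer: $\frac{7636}{1023} \approx 7.4643$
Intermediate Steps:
$d{\left(n \right)} = - 2 n$
$r = 22908$ ($r = -8977 + 31885 = 22908$)
$Q{\left(D \right)} = 1 + D$
$Y = 3069$ ($Y = \left(22 + \left(1 - -10\right)\right) 93 = \left(22 + \left(1 + 10\right)\right) 93 = \left(22 + 11\right) 93 = 33 \cdot 93 = 3069$)
$\frac{r}{Y} = \frac{22908}{3069} = 22908 \cdot \frac{1}{3069} = \frac{7636}{1023}$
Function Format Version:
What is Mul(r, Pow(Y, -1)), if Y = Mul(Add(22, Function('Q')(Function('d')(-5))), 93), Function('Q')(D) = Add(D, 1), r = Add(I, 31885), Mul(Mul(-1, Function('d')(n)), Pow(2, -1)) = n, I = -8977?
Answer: Rational(7636, 1023) ≈ 7.4643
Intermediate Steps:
Function('d')(n) = Mul(-2, n)
r = 22908 (r = Add(-8977, 31885) = 22908)
Function('Q')(D) = Add(1, D)
Y = 3069 (Y = Mul(Add(22, Add(1, Mul(-2, -5))), 93) = Mul(Add(22, Add(1, 10)), 93) = Mul(Add(22, 11), 93) = Mul(33, 93) = 3069)
Mul(r, Pow(Y, -1)) = Mul(22908, Pow(3069, -1)) = Mul(22908, Rational(1, 3069)) = Rational(7636, 1023)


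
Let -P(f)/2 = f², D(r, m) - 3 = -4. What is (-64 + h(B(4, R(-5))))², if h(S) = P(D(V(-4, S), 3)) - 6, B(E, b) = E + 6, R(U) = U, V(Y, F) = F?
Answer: 5184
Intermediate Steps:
D(r, m) = -1 (D(r, m) = 3 - 4 = -1)
P(f) = -2*f²
B(E, b) = 6 + E
h(S) = -8 (h(S) = -2*(-1)² - 6 = -2*1 - 6 = -2 - 6 = -8)
(-64 + h(B(4, R(-5))))² = (-64 - 8)² = (-72)² = 5184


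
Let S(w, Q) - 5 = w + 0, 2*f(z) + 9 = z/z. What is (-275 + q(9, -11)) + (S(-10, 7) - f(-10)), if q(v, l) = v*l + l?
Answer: -386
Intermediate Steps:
f(z) = -4 (f(z) = -9/2 + (z/z)/2 = -9/2 + (½)*1 = -9/2 + ½ = -4)
q(v, l) = l + l*v (q(v, l) = l*v + l = l + l*v)
S(w, Q) = 5 + w (S(w, Q) = 5 + (w + 0) = 5 + w)
(-275 + q(9, -11)) + (S(-10, 7) - f(-10)) = (-275 - 11*(1 + 9)) + ((5 - 10) - 1*(-4)) = (-275 - 11*10) + (-5 + 4) = (-275 - 110) - 1 = -385 - 1 = -386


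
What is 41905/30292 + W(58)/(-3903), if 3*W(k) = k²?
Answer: 388763357/354689028 ≈ 1.0961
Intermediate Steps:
W(k) = k²/3
41905/30292 + W(58)/(-3903) = 41905/30292 + ((⅓)*58²)/(-3903) = 41905*(1/30292) + ((⅓)*3364)*(-1/3903) = 41905/30292 + (3364/3)*(-1/3903) = 41905/30292 - 3364/11709 = 388763357/354689028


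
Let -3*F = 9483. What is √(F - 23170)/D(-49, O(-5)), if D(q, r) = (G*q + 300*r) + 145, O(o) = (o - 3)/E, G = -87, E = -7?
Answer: 7*I*√26331/33256 ≈ 0.034156*I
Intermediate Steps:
F = -3161 (F = -⅓*9483 = -3161)
O(o) = 3/7 - o/7 (O(o) = (o - 3)/(-7) = (-3 + o)*(-⅐) = 3/7 - o/7)
D(q, r) = 145 - 87*q + 300*r (D(q, r) = (-87*q + 300*r) + 145 = 145 - 87*q + 300*r)
√(F - 23170)/D(-49, O(-5)) = √(-3161 - 23170)/(145 - 87*(-49) + 300*(3/7 - ⅐*(-5))) = √(-26331)/(145 + 4263 + 300*(3/7 + 5/7)) = (I*√26331)/(145 + 4263 + 300*(8/7)) = (I*√26331)/(145 + 4263 + 2400/7) = (I*√26331)/(33256/7) = (I*√26331)*(7/33256) = 7*I*√26331/33256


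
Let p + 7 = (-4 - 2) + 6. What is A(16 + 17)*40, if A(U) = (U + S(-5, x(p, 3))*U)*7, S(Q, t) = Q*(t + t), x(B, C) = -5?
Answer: 471240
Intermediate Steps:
p = -7 (p = -7 + ((-4 - 2) + 6) = -7 + (-6 + 6) = -7 + 0 = -7)
S(Q, t) = 2*Q*t (S(Q, t) = Q*(2*t) = 2*Q*t)
A(U) = 357*U (A(U) = (U + (2*(-5)*(-5))*U)*7 = (U + 50*U)*7 = (51*U)*7 = 357*U)
A(16 + 17)*40 = (357*(16 + 17))*40 = (357*33)*40 = 11781*40 = 471240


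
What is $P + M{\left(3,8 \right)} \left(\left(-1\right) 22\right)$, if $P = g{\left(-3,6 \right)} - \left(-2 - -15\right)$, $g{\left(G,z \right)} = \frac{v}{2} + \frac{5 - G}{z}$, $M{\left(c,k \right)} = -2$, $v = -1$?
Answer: $\frac{191}{6} \approx 31.833$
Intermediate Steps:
$g{\left(G,z \right)} = - \frac{1}{2} + \frac{5 - G}{z}$
$P = - \frac{73}{6}$ ($P = \frac{5 - -3 - 3}{6} - \left(-2 - -15\right) = \frac{5 + 3 - 3}{6} - \left(-2 + 15\right) = \frac{1}{6} \cdot 5 - 13 = \frac{5}{6} - 13 = - \frac{73}{6} \approx -12.167$)
$P + M{\left(3,8 \right)} \left(\left(-1\right) 22\right) = - \frac{73}{6} - 2 \left(\left(-1\right) 22\right) = - \frac{73}{6} - -44 = - \frac{73}{6} + 44 = \frac{191}{6}$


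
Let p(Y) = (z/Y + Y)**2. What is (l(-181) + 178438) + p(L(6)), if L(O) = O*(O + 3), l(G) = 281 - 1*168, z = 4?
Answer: 132295279/729 ≈ 1.8148e+5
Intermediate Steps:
l(G) = 113 (l(G) = 281 - 168 = 113)
L(O) = O*(3 + O)
p(Y) = (Y + 4/Y)**2 (p(Y) = (4/Y + Y)**2 = (Y + 4/Y)**2)
(l(-181) + 178438) + p(L(6)) = (113 + 178438) + (4 + (6*(3 + 6))**2)**2/(6*(3 + 6))**2 = 178551 + (4 + (6*9)**2)**2/(6*9)**2 = 178551 + (4 + 54**2)**2/54**2 = 178551 + (4 + 2916)**2/2916 = 178551 + (1/2916)*2920**2 = 178551 + (1/2916)*8526400 = 178551 + 2131600/729 = 132295279/729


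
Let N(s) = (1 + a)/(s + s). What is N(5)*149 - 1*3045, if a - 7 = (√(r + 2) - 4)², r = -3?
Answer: -27023/10 - 596*I/5 ≈ -2702.3 - 119.2*I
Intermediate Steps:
a = 7 + (-4 + I)² (a = 7 + (√(-3 + 2) - 4)² = 7 + (√(-1) - 4)² = 7 + (I - 4)² = 7 + (-4 + I)² ≈ 22.0 - 8.0*I)
N(s) = (23 - 8*I)/(2*s) (N(s) = (1 + (22 - 8*I))/(s + s) = (23 - 8*I)/((2*s)) = (23 - 8*I)*(1/(2*s)) = (23 - 8*I)/(2*s))
N(5)*149 - 1*3045 = ((½)*(23 - 8*I)/5)*149 - 1*3045 = ((½)*(⅕)*(23 - 8*I))*149 - 3045 = (23/10 - 4*I/5)*149 - 3045 = (3427/10 - 596*I/5) - 3045 = -27023/10 - 596*I/5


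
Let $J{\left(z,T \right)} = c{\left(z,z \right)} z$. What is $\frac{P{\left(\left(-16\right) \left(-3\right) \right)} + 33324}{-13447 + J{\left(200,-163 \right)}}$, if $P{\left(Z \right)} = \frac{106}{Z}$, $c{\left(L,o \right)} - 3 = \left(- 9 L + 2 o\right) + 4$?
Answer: $- \frac{799829}{7009128} \approx -0.11411$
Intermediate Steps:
$c{\left(L,o \right)} = 7 - 9 L + 2 o$ ($c{\left(L,o \right)} = 3 - \left(-4 - 2 o + 9 L\right) = 3 + \left(4 - 9 L + 2 o\right) = 7 - 9 L + 2 o$)
$J{\left(z,T \right)} = z \left(7 - 7 z\right)$ ($J{\left(z,T \right)} = \left(7 - 9 z + 2 z\right) z = \left(7 - 7 z\right) z = z \left(7 - 7 z\right)$)
$\frac{P{\left(\left(-16\right) \left(-3\right) \right)} + 33324}{-13447 + J{\left(200,-163 \right)}} = \frac{\frac{106}{\left(-16\right) \left(-3\right)} + 33324}{-13447 + 7 \cdot 200 \left(1 - 200\right)} = \frac{\frac{106}{48} + 33324}{-13447 + 7 \cdot 200 \left(1 - 200\right)} = \frac{106 \cdot \frac{1}{48} + 33324}{-13447 + 7 \cdot 200 \left(-199\right)} = \frac{\frac{53}{24} + 33324}{-13447 - 278600} = \frac{799829}{24 \left(-292047\right)} = \frac{799829}{24} \left(- \frac{1}{292047}\right) = - \frac{799829}{7009128}$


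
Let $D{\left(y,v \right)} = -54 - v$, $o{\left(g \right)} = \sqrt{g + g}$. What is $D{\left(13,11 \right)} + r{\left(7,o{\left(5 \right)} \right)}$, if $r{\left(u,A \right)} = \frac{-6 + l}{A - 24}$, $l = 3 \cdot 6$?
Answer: $- \frac{18539}{283} - \frac{6 \sqrt{10}}{283} \approx -65.576$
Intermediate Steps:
$l = 18$
$o{\left(g \right)} = \sqrt{2} \sqrt{g}$ ($o{\left(g \right)} = \sqrt{2 g} = \sqrt{2} \sqrt{g}$)
$r{\left(u,A \right)} = \frac{12}{-24 + A}$ ($r{\left(u,A \right)} = \frac{-6 + 18}{A - 24} = \frac{12}{-24 + A}$)
$D{\left(13,11 \right)} + r{\left(7,o{\left(5 \right)} \right)} = \left(-54 - 11\right) + \frac{12}{-24 + \sqrt{2} \sqrt{5}} = \left(-54 - 11\right) + \frac{12}{-24 + \sqrt{10}} = -65 + \frac{12}{-24 + \sqrt{10}}$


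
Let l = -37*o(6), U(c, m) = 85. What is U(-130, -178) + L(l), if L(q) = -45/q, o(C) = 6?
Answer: 6305/74 ≈ 85.203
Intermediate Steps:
l = -222 (l = -37*6 = -222)
U(-130, -178) + L(l) = 85 - 45/(-222) = 85 - 45*(-1/222) = 85 + 15/74 = 6305/74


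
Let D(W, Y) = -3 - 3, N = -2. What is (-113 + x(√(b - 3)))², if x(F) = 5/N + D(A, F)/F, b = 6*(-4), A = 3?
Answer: 160067/12 - 154*I*√3 ≈ 13339.0 - 266.74*I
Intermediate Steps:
D(W, Y) = -6
b = -24
x(F) = -5/2 - 6/F (x(F) = 5/(-2) - 6/F = 5*(-½) - 6/F = -5/2 - 6/F)
(-113 + x(√(b - 3)))² = (-113 + (-5/2 - 6/√(-24 - 3)))² = (-113 + (-5/2 - 6*(-I*√3/9)))² = (-113 + (-5/2 - (-2)*I*√3/3))² = (-113 + (-5/2 + 2*I*√3/3))² = (-231/2 + 2*I*√3/3)²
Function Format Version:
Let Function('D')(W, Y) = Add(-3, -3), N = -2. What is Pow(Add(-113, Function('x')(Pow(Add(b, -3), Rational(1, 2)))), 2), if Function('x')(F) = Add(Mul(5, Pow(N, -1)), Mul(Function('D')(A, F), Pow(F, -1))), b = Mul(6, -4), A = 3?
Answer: Add(Rational(160067, 12), Mul(-154, I, Pow(3, Rational(1, 2)))) ≈ Add(13339., Mul(-266.74, I))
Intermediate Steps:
Function('D')(W, Y) = -6
b = -24
Function('x')(F) = Add(Rational(-5, 2), Mul(-6, Pow(F, -1))) (Function('x')(F) = Add(Mul(5, Pow(-2, -1)), Mul(-6, Pow(F, -1))) = Add(Mul(5, Rational(-1, 2)), Mul(-6, Pow(F, -1))) = Add(Rational(-5, 2), Mul(-6, Pow(F, -1))))
Pow(Add(-113, Function('x')(Pow(Add(b, -3), Rational(1, 2)))), 2) = Pow(Add(-113, Add(Rational(-5, 2), Mul(-6, Pow(Pow(Add(-24, -3), Rational(1, 2)), -1)))), 2) = Pow(Add(-113, Add(Rational(-5, 2), Mul(-6, Pow(Pow(-27, Rational(1, 2)), -1)))), 2) = Pow(Add(-113, Add(Rational(-5, 2), Mul(-6, Pow(Mul(3, I, Pow(3, Rational(1, 2))), -1)))), 2) = Pow(Add(-113, Add(Rational(-5, 2), Mul(-6, Mul(Rational(-1, 9), I, Pow(3, Rational(1, 2)))))), 2) = Pow(Add(-113, Add(Rational(-5, 2), Mul(Rational(2, 3), I, Pow(3, Rational(1, 2))))), 2) = Pow(Add(Rational(-231, 2), Mul(Rational(2, 3), I, Pow(3, Rational(1, 2)))), 2)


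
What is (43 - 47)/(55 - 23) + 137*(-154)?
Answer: -168785/8 ≈ -21098.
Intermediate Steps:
(43 - 47)/(55 - 23) + 137*(-154) = -4/32 - 21098 = -4*1/32 - 21098 = -⅛ - 21098 = -168785/8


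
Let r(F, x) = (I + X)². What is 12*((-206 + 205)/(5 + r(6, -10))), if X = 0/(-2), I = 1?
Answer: -2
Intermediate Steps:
X = 0 (X = 0*(-½) = 0)
r(F, x) = 1 (r(F, x) = (1 + 0)² = 1² = 1)
12*((-206 + 205)/(5 + r(6, -10))) = 12*((-206 + 205)/(5 + 1)) = 12*(-1/6) = 12*(-1*⅙) = 12*(-⅙) = -2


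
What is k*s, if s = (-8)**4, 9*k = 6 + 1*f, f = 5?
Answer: 45056/9 ≈ 5006.2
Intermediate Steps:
k = 11/9 (k = (6 + 1*5)/9 = (6 + 5)/9 = (1/9)*11 = 11/9 ≈ 1.2222)
s = 4096
k*s = (11/9)*4096 = 45056/9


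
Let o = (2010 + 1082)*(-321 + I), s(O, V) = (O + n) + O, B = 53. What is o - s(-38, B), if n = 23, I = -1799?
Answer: -6554987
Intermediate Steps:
s(O, V) = 23 + 2*O (s(O, V) = (O + 23) + O = (23 + O) + O = 23 + 2*O)
o = -6555040 (o = (2010 + 1082)*(-321 - 1799) = 3092*(-2120) = -6555040)
o - s(-38, B) = -6555040 - (23 + 2*(-38)) = -6555040 - (23 - 76) = -6555040 - 1*(-53) = -6555040 + 53 = -6554987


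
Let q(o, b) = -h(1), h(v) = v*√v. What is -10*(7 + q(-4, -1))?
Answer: -60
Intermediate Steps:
h(v) = v^(3/2)
q(o, b) = -1 (q(o, b) = -1^(3/2) = -1*1 = -1)
-10*(7 + q(-4, -1)) = -10*(7 - 1) = -10*6 = -60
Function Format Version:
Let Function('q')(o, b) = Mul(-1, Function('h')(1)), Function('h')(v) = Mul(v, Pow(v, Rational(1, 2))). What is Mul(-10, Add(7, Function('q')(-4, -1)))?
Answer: -60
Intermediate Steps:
Function('h')(v) = Pow(v, Rational(3, 2))
Function('q')(o, b) = -1 (Function('q')(o, b) = Mul(-1, Pow(1, Rational(3, 2))) = Mul(-1, 1) = -1)
Mul(-10, Add(7, Function('q')(-4, -1))) = Mul(-10, Add(7, -1)) = Mul(-10, 6) = -60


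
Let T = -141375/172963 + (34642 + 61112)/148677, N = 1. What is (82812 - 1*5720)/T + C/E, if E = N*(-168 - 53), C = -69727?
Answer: -145938253237671587/328355300611 ≈ -4.4445e+5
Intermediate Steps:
T = -1485770591/8571873317 (T = -141375*1/172963 + 95754*(1/148677) = -141375/172963 + 31918/49559 = -1485770591/8571873317 ≈ -0.17333)
E = -221 (E = 1*(-168 - 53) = 1*(-221) = -221)
(82812 - 1*5720)/T + C/E = (82812 - 1*5720)/(-1485770591/8571873317) - 69727/(-221) = (82812 - 5720)*(-8571873317/1485770591) - 69727*(-1/221) = 77092*(-8571873317/1485770591) + 69727/221 = -660822857754164/1485770591 + 69727/221 = -145938253237671587/328355300611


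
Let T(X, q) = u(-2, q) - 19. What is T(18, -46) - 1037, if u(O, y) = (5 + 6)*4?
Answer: -1012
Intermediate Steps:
u(O, y) = 44 (u(O, y) = 11*4 = 44)
T(X, q) = 25 (T(X, q) = 44 - 19 = 25)
T(18, -46) - 1037 = 25 - 1037 = -1012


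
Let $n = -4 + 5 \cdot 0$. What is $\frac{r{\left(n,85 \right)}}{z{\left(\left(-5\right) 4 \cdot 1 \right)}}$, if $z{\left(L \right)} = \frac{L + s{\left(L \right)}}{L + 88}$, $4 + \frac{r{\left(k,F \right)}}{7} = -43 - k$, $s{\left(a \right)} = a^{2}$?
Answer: $- \frac{5117}{95} \approx -53.863$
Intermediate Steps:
$n = -4$ ($n = -4 + 0 = -4$)
$r{\left(k,F \right)} = -329 - 7 k$ ($r{\left(k,F \right)} = -28 + 7 \left(-43 - k\right) = -28 - \left(301 + 7 k\right) = -329 - 7 k$)
$z{\left(L \right)} = \frac{L + L^{2}}{88 + L}$ ($z{\left(L \right)} = \frac{L + L^{2}}{L + 88} = \frac{L + L^{2}}{88 + L}$)
$\frac{r{\left(n,85 \right)}}{z{\left(\left(-5\right) 4 \cdot 1 \right)}} = \frac{-329 - -28}{\left(-5\right) 4 \cdot 1 \frac{1}{88 + \left(-5\right) 4 \cdot 1} \left(1 + \left(-5\right) 4 \cdot 1\right)} = \frac{-329 + 28}{\left(-20\right) 1 \frac{1}{88 - 20} \left(1 - 20\right)} = - \frac{301}{\left(-20\right) \frac{1}{88 - 20} \left(1 - 20\right)} = - \frac{301}{\left(-20\right) \frac{1}{68} \left(-19\right)} = - \frac{301}{\frac{95}{17}} = \left(-301\right) \frac{17}{95} = - \frac{5117}{95}$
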